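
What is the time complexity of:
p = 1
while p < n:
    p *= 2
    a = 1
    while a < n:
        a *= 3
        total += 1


Per nesting level: O(log n) * O(log n) = O((log n)^2)
Complexity: O((log n)^2)


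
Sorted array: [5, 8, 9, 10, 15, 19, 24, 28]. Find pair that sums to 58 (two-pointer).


Two pointers: lo=0, hi=7
No pair sums to 58


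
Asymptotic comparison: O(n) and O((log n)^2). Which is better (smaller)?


polylogarithmic grows slower than linear
O((log n)^2) is asymptotically smaller; O(n) grows faster


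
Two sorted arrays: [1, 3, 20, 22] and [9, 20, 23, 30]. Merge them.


Compare heads, take smaller each step.
Merged: [1, 3, 9, 20, 20, 22, 23, 30]


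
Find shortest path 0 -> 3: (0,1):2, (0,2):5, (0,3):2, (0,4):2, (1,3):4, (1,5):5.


Dijkstra from 0:
Distances: {0: 0, 1: 2, 2: 5, 3: 2, 4: 2, 5: 7}
Shortest distance to 3 = 2, path = [0, 3]


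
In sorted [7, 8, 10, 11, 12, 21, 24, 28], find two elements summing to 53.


Two pointers: lo=0, hi=7
No pair sums to 53


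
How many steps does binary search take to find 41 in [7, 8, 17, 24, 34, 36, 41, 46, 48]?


Search for 41:
[0,8] mid=4 arr[4]=34
[5,8] mid=6 arr[6]=41
Total: 2 comparisons


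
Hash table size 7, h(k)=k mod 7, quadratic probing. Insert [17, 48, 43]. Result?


Insertions: 17->slot 3; 48->slot 6; 43->slot 1
Table: [None, 43, None, 17, None, None, 48]


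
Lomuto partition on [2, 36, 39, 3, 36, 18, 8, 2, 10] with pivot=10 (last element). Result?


Elements <= 10 go left of pivot.
Result: [2, 3, 8, 2, 10, 18, 39, 36, 36], pivot at index 4


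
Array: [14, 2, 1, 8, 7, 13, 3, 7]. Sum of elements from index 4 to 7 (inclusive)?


Prefix sums: [0, 14, 16, 17, 25, 32, 45, 48, 55]
Sum[4..7] = prefix[8] - prefix[4] = 55 - 25 = 30


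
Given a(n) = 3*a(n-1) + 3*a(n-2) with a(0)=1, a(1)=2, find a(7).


Build bottom-up:
...a(5)=477, a(6)=1809, a(7)=3*1809+3*477=6858


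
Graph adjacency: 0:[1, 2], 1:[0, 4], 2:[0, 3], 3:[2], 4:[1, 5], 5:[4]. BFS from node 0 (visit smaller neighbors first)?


BFS queue: start with [0]
Visit order: [0, 1, 2, 4, 3, 5]


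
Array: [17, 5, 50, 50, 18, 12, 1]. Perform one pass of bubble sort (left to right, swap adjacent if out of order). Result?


After one pass: [5, 17, 50, 18, 12, 1, 50]


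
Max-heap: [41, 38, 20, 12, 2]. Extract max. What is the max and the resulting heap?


Max = 41
Replace root with last, heapify down
Resulting heap: [38, 12, 20, 2]


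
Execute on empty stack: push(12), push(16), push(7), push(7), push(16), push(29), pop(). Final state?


push(12) -> [12]
push(16) -> [12, 16]
push(7) -> [12, 16, 7]
push(7) -> [12, 16, 7, 7]
push(16) -> [12, 16, 7, 7, 16]
push(29) -> [12, 16, 7, 7, 16, 29]
pop() returns 29 -> [12, 16, 7, 7, 16]
Final stack (bottom to top): [12, 16, 7, 7, 16]


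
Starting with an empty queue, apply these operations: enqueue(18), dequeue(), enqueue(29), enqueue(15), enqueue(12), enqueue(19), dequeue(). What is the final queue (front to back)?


enqueue(18) -> [18]
dequeue() returns 18 -> []
enqueue(29) -> [29]
enqueue(15) -> [29, 15]
enqueue(12) -> [29, 15, 12]
enqueue(19) -> [29, 15, 12, 19]
dequeue() returns 29 -> [15, 12, 19]
Final queue (front to back): [15, 12, 19]


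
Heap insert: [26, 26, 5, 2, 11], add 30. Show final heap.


Append 30: [26, 26, 5, 2, 11, 30]
Bubble up: swap idx 5(30) with idx 2(5); swap idx 2(30) with idx 0(26)
Result: [30, 26, 26, 2, 11, 5]


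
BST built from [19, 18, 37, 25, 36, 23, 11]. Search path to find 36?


BST root = 19
Search for 36: compare at each node
Path: [19, 37, 25, 36]


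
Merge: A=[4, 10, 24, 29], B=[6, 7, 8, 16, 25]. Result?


Compare heads, take smaller each step.
Merged: [4, 6, 7, 8, 10, 16, 24, 25, 29]


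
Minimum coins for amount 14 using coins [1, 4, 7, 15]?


dp[0]=0; dp[i]=1+min(dp[i-c] for c in coins)
...dp[9]=3, dp[10]=4, dp[11]=2, dp[12]=3, dp[13]=4, dp[14]=2
Minimum coins for 14 = 2


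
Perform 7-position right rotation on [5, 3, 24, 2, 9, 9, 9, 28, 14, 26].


Right rotate by 7: [2, 9, 9, 9, 28, 14, 26, 5, 3, 24]


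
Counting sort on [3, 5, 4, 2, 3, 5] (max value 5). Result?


Count array: [0, 0, 1, 2, 1, 2]
Reconstruct: [2, 3, 3, 4, 5, 5]


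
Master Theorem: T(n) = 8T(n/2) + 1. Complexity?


a=8, b=2, c=0. log_2(8)=3 > c=0. Case 1: O(n^log_b(a)) = O(n^3)
Complexity: O(n^3)


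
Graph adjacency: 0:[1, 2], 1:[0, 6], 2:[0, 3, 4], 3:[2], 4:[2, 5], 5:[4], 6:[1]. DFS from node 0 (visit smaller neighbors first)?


DFS stack-based: start with [0]
Visit order: [0, 1, 6, 2, 3, 4, 5]


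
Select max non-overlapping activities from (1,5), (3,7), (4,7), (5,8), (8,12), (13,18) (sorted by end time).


Greedy: pick earliest-ending, then skip overlaps.
Selected (4 activities): [(1, 5), (5, 8), (8, 12), (13, 18)]


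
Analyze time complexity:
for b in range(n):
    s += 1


Per nesting level: O(n) = O(n)
Complexity: O(n)


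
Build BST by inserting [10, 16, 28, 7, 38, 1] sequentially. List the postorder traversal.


Root = 10; build tree by BST insertion.
Postorder traversal: [1, 7, 38, 28, 16, 10]


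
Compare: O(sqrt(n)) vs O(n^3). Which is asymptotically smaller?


sublinear grows slower than cubic
O(sqrt(n)) is asymptotically smaller; O(n^3) grows faster


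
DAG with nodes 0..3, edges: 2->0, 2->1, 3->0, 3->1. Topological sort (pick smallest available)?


Kahn's algorithm, process smallest node first
Order: [2, 3, 0, 1]


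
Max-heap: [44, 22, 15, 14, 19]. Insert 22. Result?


Append 22: [44, 22, 15, 14, 19, 22]
Bubble up: swap idx 5(22) with idx 2(15)
Result: [44, 22, 22, 14, 19, 15]


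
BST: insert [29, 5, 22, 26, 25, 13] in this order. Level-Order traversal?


Root = 29; build tree by BST insertion.
Level-Order traversal: [29, 5, 22, 13, 26, 25]


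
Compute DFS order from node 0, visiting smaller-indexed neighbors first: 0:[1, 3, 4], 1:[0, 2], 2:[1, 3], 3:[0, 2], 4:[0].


DFS stack-based: start with [0]
Visit order: [0, 1, 2, 3, 4]


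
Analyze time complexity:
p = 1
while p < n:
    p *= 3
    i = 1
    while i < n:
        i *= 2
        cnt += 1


Per nesting level: O(log n) * O(log n) = O((log n)^2)
Complexity: O((log n)^2)


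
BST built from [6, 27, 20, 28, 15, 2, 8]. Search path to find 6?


BST root = 6
Search for 6: compare at each node
Path: [6]


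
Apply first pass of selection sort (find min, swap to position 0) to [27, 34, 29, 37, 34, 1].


After one pass: [1, 34, 29, 37, 34, 27]


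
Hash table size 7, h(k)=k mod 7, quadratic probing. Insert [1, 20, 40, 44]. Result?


Insertions: 1->slot 1; 20->slot 6; 40->slot 5; 44->slot 2
Table: [None, 1, 44, None, None, 40, 20]


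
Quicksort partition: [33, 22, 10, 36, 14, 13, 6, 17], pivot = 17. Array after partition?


Elements <= 17 go left of pivot.
Result: [10, 14, 13, 6, 17, 33, 36, 22], pivot at index 4


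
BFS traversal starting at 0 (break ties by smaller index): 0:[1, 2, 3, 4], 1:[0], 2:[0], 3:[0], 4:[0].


BFS queue: start with [0]
Visit order: [0, 1, 2, 3, 4]


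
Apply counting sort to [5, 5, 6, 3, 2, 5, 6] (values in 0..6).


Count array: [0, 0, 1, 1, 0, 3, 2]
Reconstruct: [2, 3, 5, 5, 5, 6, 6]


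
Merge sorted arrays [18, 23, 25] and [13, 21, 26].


Compare heads, take smaller each step.
Merged: [13, 18, 21, 23, 25, 26]


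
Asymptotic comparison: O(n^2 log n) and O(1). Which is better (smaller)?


constant grows slower than n^2 log n
O(1) is asymptotically smaller; O(n^2 log n) grows faster


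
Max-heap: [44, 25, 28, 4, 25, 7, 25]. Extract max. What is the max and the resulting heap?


Max = 44
Replace root with last, heapify down
Resulting heap: [28, 25, 25, 4, 25, 7]


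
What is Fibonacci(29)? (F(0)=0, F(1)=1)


F(n)=F(n-1)+F(n-2)
...F(27)=196418, F(28)=317811, F(29)=514229


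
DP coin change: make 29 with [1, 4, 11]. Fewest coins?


dp[0]=0; dp[i]=1+min(dp[i-c] for c in coins)
...dp[24]=4, dp[25]=5, dp[26]=3, dp[27]=4, dp[28]=5, dp[29]=6
Minimum coins for 29 = 6


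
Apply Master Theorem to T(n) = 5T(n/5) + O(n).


a=5, b=5, c=1. log_5(5)=1 = c=1. Case 2: O(n^c log n) = O(n log n)
Complexity: O(n log n)


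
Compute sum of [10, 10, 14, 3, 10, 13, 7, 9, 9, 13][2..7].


Prefix sums: [0, 10, 20, 34, 37, 47, 60, 67, 76, 85, 98]
Sum[2..7] = prefix[8] - prefix[2] = 76 - 20 = 56


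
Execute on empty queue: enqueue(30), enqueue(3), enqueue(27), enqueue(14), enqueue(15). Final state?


enqueue(30) -> [30]
enqueue(3) -> [30, 3]
enqueue(27) -> [30, 3, 27]
enqueue(14) -> [30, 3, 27, 14]
enqueue(15) -> [30, 3, 27, 14, 15]
Final queue (front to back): [30, 3, 27, 14, 15]


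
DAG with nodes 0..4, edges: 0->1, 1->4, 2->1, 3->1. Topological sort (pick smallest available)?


Kahn's algorithm, process smallest node first
Order: [0, 2, 3, 1, 4]


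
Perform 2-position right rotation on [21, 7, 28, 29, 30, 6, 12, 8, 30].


Right rotate by 2: [8, 30, 21, 7, 28, 29, 30, 6, 12]


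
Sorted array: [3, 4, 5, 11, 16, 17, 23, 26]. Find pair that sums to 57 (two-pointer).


Two pointers: lo=0, hi=7
No pair sums to 57


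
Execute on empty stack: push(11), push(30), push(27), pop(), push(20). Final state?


push(11) -> [11]
push(30) -> [11, 30]
push(27) -> [11, 30, 27]
pop() returns 27 -> [11, 30]
push(20) -> [11, 30, 20]
Final stack (bottom to top): [11, 30, 20]


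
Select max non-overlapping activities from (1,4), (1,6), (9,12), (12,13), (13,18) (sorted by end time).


Greedy: pick earliest-ending, then skip overlaps.
Selected (4 activities): [(1, 4), (9, 12), (12, 13), (13, 18)]


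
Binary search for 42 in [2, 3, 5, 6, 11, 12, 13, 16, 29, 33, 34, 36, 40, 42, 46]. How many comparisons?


Search for 42:
[0,14] mid=7 arr[7]=16
[8,14] mid=11 arr[11]=36
[12,14] mid=13 arr[13]=42
Total: 3 comparisons


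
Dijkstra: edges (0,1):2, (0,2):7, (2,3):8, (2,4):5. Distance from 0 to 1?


Dijkstra from 0:
Distances: {0: 0, 1: 2, 2: 7, 3: 15, 4: 12}
Shortest distance to 1 = 2, path = [0, 1]


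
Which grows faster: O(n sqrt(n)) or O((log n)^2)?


polylogarithmic grows slower than n^1.5
O((log n)^2) is asymptotically smaller; O(n sqrt(n)) grows faster


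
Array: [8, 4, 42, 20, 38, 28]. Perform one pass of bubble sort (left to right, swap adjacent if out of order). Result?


After one pass: [4, 8, 20, 38, 28, 42]


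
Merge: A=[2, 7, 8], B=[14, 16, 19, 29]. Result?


Compare heads, take smaller each step.
Merged: [2, 7, 8, 14, 16, 19, 29]


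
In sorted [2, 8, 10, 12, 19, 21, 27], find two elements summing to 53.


Two pointers: lo=0, hi=6
No pair sums to 53


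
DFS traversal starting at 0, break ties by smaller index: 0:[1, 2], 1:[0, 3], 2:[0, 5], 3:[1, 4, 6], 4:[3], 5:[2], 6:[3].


DFS stack-based: start with [0]
Visit order: [0, 1, 3, 4, 6, 2, 5]


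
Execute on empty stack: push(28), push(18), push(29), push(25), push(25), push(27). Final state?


push(28) -> [28]
push(18) -> [28, 18]
push(29) -> [28, 18, 29]
push(25) -> [28, 18, 29, 25]
push(25) -> [28, 18, 29, 25, 25]
push(27) -> [28, 18, 29, 25, 25, 27]
Final stack (bottom to top): [28, 18, 29, 25, 25, 27]


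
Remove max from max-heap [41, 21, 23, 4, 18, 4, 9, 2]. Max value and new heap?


Max = 41
Replace root with last, heapify down
Resulting heap: [23, 21, 9, 4, 18, 4, 2]


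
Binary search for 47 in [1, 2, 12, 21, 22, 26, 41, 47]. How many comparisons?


Search for 47:
[0,7] mid=3 arr[3]=21
[4,7] mid=5 arr[5]=26
[6,7] mid=6 arr[6]=41
[7,7] mid=7 arr[7]=47
Total: 4 comparisons


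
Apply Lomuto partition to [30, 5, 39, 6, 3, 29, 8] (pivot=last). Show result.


Elements <= 8 go left of pivot.
Result: [5, 6, 3, 8, 39, 29, 30], pivot at index 3


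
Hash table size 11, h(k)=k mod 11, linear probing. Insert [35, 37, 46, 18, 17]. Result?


Insertions: 35->slot 2; 37->slot 4; 46->slot 3; 18->slot 7; 17->slot 6
Table: [None, None, 35, 46, 37, None, 17, 18, None, None, None]


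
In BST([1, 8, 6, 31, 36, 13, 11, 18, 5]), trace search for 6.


BST root = 1
Search for 6: compare at each node
Path: [1, 8, 6]


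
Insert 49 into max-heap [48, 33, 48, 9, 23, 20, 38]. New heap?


Append 49: [48, 33, 48, 9, 23, 20, 38, 49]
Bubble up: swap idx 7(49) with idx 3(9); swap idx 3(49) with idx 1(33); swap idx 1(49) with idx 0(48)
Result: [49, 48, 48, 33, 23, 20, 38, 9]


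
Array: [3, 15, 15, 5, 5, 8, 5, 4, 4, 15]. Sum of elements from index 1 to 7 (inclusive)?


Prefix sums: [0, 3, 18, 33, 38, 43, 51, 56, 60, 64, 79]
Sum[1..7] = prefix[8] - prefix[1] = 60 - 3 = 57


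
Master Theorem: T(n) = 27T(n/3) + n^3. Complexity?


a=27, b=3, c=3. log_3(27)=3 = c=3. Case 2: O(n^c log n) = O(n^3 log n)
Complexity: O(n^3 log n)


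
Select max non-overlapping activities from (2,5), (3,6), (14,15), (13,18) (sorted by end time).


Greedy: pick earliest-ending, then skip overlaps.
Selected (2 activities): [(2, 5), (14, 15)]


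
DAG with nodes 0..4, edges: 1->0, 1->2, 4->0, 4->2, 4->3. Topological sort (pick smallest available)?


Kahn's algorithm, process smallest node first
Order: [1, 4, 0, 2, 3]


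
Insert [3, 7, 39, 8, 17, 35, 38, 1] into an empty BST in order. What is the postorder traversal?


Root = 3; build tree by BST insertion.
Postorder traversal: [1, 38, 35, 17, 8, 39, 7, 3]


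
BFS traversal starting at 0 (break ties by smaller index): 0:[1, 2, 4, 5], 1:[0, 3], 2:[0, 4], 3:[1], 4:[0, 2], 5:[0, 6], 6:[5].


BFS queue: start with [0]
Visit order: [0, 1, 2, 4, 5, 3, 6]


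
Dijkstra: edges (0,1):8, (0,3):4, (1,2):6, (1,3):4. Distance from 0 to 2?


Dijkstra from 0:
Distances: {0: 0, 1: 8, 2: 14, 3: 4}
Shortest distance to 2 = 14, path = [0, 1, 2]


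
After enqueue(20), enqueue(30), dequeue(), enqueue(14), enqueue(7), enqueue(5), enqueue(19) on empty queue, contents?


enqueue(20) -> [20]
enqueue(30) -> [20, 30]
dequeue() returns 20 -> [30]
enqueue(14) -> [30, 14]
enqueue(7) -> [30, 14, 7]
enqueue(5) -> [30, 14, 7, 5]
enqueue(19) -> [30, 14, 7, 5, 19]
Final queue (front to back): [30, 14, 7, 5, 19]


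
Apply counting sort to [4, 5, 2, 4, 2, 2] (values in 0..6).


Count array: [0, 0, 3, 0, 2, 1, 0]
Reconstruct: [2, 2, 2, 4, 4, 5]


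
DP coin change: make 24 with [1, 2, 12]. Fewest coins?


dp[0]=0; dp[i]=1+min(dp[i-c] for c in coins)
...dp[19]=5, dp[20]=5, dp[21]=6, dp[22]=6, dp[23]=7, dp[24]=2
Minimum coins for 24 = 2


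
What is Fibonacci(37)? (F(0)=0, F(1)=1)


F(n)=F(n-1)+F(n-2)
...F(35)=9227465, F(36)=14930352, F(37)=24157817


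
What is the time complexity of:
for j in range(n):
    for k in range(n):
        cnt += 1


Per nesting level: O(n) * O(n) = O(n^2)
Complexity: O(n^2)


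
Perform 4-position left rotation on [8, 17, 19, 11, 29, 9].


Left rotate by 4: [29, 9, 8, 17, 19, 11]


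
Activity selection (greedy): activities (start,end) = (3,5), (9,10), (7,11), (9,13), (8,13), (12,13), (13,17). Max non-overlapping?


Greedy: pick earliest-ending, then skip overlaps.
Selected (4 activities): [(3, 5), (9, 10), (12, 13), (13, 17)]


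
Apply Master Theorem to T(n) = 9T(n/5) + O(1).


a=9, b=5, c=0. log_5(9)=1.365 > c=0. Case 1: O(n^log_b(a)) = O(n^1.365)
Complexity: O(n^1.365)


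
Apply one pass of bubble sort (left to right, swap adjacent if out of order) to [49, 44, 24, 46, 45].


After one pass: [44, 24, 46, 45, 49]


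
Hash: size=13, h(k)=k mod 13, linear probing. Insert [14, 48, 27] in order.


Insertions: 14->slot 1; 48->slot 9; 27->slot 2
Table: [None, 14, 27, None, None, None, None, None, None, 48, None, None, None]


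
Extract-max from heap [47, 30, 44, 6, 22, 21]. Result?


Max = 47
Replace root with last, heapify down
Resulting heap: [44, 30, 21, 6, 22]


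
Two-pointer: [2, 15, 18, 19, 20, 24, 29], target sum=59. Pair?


Two pointers: lo=0, hi=6
No pair sums to 59


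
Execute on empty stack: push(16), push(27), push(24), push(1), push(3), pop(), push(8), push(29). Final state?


push(16) -> [16]
push(27) -> [16, 27]
push(24) -> [16, 27, 24]
push(1) -> [16, 27, 24, 1]
push(3) -> [16, 27, 24, 1, 3]
pop() returns 3 -> [16, 27, 24, 1]
push(8) -> [16, 27, 24, 1, 8]
push(29) -> [16, 27, 24, 1, 8, 29]
Final stack (bottom to top): [16, 27, 24, 1, 8, 29]


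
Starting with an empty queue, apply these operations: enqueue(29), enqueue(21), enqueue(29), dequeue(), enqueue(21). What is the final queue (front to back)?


enqueue(29) -> [29]
enqueue(21) -> [29, 21]
enqueue(29) -> [29, 21, 29]
dequeue() returns 29 -> [21, 29]
enqueue(21) -> [21, 29, 21]
Final queue (front to back): [21, 29, 21]


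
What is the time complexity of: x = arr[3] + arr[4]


Analysis: constant-time operation, no loop
Complexity: O(1)


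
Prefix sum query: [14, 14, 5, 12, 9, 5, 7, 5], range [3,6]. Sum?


Prefix sums: [0, 14, 28, 33, 45, 54, 59, 66, 71]
Sum[3..6] = prefix[7] - prefix[3] = 66 - 33 = 33


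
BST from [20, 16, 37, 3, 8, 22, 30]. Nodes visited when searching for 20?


BST root = 20
Search for 20: compare at each node
Path: [20]


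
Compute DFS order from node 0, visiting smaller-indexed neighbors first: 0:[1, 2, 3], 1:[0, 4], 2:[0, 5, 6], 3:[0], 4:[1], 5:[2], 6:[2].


DFS stack-based: start with [0]
Visit order: [0, 1, 4, 2, 5, 6, 3]


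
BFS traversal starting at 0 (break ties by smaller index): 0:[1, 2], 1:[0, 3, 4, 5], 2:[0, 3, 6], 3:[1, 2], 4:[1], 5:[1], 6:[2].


BFS queue: start with [0]
Visit order: [0, 1, 2, 3, 4, 5, 6]


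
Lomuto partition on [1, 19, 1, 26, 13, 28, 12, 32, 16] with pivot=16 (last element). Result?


Elements <= 16 go left of pivot.
Result: [1, 1, 13, 12, 16, 28, 26, 32, 19], pivot at index 4


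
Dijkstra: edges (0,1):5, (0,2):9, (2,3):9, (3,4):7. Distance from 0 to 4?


Dijkstra from 0:
Distances: {0: 0, 1: 5, 2: 9, 3: 18, 4: 25}
Shortest distance to 4 = 25, path = [0, 2, 3, 4]


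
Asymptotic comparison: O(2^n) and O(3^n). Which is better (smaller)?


exponential grows slower than exponential (base 3)
O(2^n) is asymptotically smaller; O(3^n) grows faster


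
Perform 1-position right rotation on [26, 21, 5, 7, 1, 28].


Right rotate by 1: [28, 26, 21, 5, 7, 1]


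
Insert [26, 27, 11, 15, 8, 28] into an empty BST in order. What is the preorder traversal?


Root = 26; build tree by BST insertion.
Preorder traversal: [26, 11, 8, 15, 27, 28]


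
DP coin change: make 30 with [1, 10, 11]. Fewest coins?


dp[0]=0; dp[i]=1+min(dp[i-c] for c in coins)
...dp[25]=5, dp[26]=6, dp[27]=7, dp[28]=8, dp[29]=9, dp[30]=3
Minimum coins for 30 = 3


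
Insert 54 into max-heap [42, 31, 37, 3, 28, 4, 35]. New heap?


Append 54: [42, 31, 37, 3, 28, 4, 35, 54]
Bubble up: swap idx 7(54) with idx 3(3); swap idx 3(54) with idx 1(31); swap idx 1(54) with idx 0(42)
Result: [54, 42, 37, 31, 28, 4, 35, 3]


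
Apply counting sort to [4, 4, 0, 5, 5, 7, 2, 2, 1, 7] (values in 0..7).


Count array: [1, 1, 2, 0, 2, 2, 0, 2]
Reconstruct: [0, 1, 2, 2, 4, 4, 5, 5, 7, 7]


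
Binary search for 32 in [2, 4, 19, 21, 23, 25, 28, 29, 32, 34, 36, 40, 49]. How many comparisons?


Search for 32:
[0,12] mid=6 arr[6]=28
[7,12] mid=9 arr[9]=34
[7,8] mid=7 arr[7]=29
[8,8] mid=8 arr[8]=32
Total: 4 comparisons


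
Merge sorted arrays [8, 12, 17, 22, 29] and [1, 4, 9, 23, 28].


Compare heads, take smaller each step.
Merged: [1, 4, 8, 9, 12, 17, 22, 23, 28, 29]


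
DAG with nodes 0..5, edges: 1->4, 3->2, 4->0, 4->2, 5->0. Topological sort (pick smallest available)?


Kahn's algorithm, process smallest node first
Order: [1, 3, 4, 2, 5, 0]


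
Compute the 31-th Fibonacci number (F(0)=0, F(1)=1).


F(n)=F(n-1)+F(n-2)
...F(29)=514229, F(30)=832040, F(31)=1346269


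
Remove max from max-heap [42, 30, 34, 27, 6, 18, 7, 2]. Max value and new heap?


Max = 42
Replace root with last, heapify down
Resulting heap: [34, 30, 18, 27, 6, 2, 7]


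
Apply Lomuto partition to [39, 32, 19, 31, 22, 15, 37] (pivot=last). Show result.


Elements <= 37 go left of pivot.
Result: [32, 19, 31, 22, 15, 37, 39], pivot at index 5


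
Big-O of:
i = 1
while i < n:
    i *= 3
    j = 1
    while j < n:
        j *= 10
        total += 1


Per nesting level: O(log n) * O(log n) = O((log n)^2)
Complexity: O((log n)^2)


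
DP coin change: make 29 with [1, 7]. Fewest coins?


dp[0]=0; dp[i]=1+min(dp[i-c] for c in coins)
...dp[24]=6, dp[25]=7, dp[26]=8, dp[27]=9, dp[28]=4, dp[29]=5
Minimum coins for 29 = 5


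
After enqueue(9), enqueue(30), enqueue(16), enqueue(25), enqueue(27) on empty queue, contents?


enqueue(9) -> [9]
enqueue(30) -> [9, 30]
enqueue(16) -> [9, 30, 16]
enqueue(25) -> [9, 30, 16, 25]
enqueue(27) -> [9, 30, 16, 25, 27]
Final queue (front to back): [9, 30, 16, 25, 27]


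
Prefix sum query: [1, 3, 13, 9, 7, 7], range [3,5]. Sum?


Prefix sums: [0, 1, 4, 17, 26, 33, 40]
Sum[3..5] = prefix[6] - prefix[3] = 40 - 17 = 23


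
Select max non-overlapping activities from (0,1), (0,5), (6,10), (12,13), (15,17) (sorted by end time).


Greedy: pick earliest-ending, then skip overlaps.
Selected (4 activities): [(0, 1), (6, 10), (12, 13), (15, 17)]


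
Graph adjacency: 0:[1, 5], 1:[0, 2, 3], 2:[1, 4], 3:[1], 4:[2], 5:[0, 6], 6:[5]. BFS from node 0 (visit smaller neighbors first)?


BFS queue: start with [0]
Visit order: [0, 1, 5, 2, 3, 6, 4]


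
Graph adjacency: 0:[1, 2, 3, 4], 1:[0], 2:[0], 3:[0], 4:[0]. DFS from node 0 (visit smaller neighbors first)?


DFS stack-based: start with [0]
Visit order: [0, 1, 2, 3, 4]


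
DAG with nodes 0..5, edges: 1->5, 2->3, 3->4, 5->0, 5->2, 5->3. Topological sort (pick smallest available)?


Kahn's algorithm, process smallest node first
Order: [1, 5, 0, 2, 3, 4]


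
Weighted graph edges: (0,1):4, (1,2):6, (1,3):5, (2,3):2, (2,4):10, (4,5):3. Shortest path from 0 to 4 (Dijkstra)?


Dijkstra from 0:
Distances: {0: 0, 1: 4, 2: 10, 3: 9, 4: 20, 5: 23}
Shortest distance to 4 = 20, path = [0, 1, 2, 4]


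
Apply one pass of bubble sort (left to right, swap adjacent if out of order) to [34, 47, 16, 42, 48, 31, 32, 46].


After one pass: [34, 16, 42, 47, 31, 32, 46, 48]


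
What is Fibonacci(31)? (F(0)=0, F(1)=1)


F(n)=F(n-1)+F(n-2)
...F(29)=514229, F(30)=832040, F(31)=1346269


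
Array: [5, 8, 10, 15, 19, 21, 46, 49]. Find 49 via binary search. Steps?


Search for 49:
[0,7] mid=3 arr[3]=15
[4,7] mid=5 arr[5]=21
[6,7] mid=6 arr[6]=46
[7,7] mid=7 arr[7]=49
Total: 4 comparisons


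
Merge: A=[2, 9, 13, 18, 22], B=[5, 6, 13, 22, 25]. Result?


Compare heads, take smaller each step.
Merged: [2, 5, 6, 9, 13, 13, 18, 22, 22, 25]


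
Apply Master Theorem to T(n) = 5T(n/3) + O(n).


a=5, b=3, c=1. log_3(5)=1.465 > c=1. Case 1: O(n^log_b(a)) = O(n^1.465)
Complexity: O(n^1.465)


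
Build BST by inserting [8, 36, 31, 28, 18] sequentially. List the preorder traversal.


Root = 8; build tree by BST insertion.
Preorder traversal: [8, 36, 31, 28, 18]


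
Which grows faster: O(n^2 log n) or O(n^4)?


n^2 log n grows slower than quartic
O(n^2 log n) is asymptotically smaller; O(n^4) grows faster


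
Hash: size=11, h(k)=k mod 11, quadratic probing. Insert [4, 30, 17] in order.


Insertions: 4->slot 4; 30->slot 8; 17->slot 6
Table: [None, None, None, None, 4, None, 17, None, 30, None, None]


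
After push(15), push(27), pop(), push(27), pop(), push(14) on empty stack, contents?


push(15) -> [15]
push(27) -> [15, 27]
pop() returns 27 -> [15]
push(27) -> [15, 27]
pop() returns 27 -> [15]
push(14) -> [15, 14]
Final stack (bottom to top): [15, 14]


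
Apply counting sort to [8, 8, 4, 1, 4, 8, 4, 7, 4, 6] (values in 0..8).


Count array: [0, 1, 0, 0, 4, 0, 1, 1, 3]
Reconstruct: [1, 4, 4, 4, 4, 6, 7, 8, 8, 8]


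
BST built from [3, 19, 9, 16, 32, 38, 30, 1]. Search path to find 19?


BST root = 3
Search for 19: compare at each node
Path: [3, 19]


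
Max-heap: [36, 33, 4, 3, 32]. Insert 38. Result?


Append 38: [36, 33, 4, 3, 32, 38]
Bubble up: swap idx 5(38) with idx 2(4); swap idx 2(38) with idx 0(36)
Result: [38, 33, 36, 3, 32, 4]


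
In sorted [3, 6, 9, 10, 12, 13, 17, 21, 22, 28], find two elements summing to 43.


Two pointers: lo=0, hi=9
Found pair: (21, 22) summing to 43


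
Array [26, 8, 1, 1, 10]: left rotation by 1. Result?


Left rotate by 1: [8, 1, 1, 10, 26]


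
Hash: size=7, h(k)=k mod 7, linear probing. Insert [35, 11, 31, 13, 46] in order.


Insertions: 35->slot 0; 11->slot 4; 31->slot 3; 13->slot 6; 46->slot 5
Table: [35, None, None, 31, 11, 46, 13]


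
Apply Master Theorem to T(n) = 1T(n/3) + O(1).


a=1, b=3, c=0. log_3(1)=0 = c=0. Case 2: O(n^c log n) = O(log n)
Complexity: O(log n)


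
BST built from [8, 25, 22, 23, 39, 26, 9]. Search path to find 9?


BST root = 8
Search for 9: compare at each node
Path: [8, 25, 22, 9]


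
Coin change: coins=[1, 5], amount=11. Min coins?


dp[0]=0; dp[i]=1+min(dp[i-c] for c in coins)
...dp[6]=2, dp[7]=3, dp[8]=4, dp[9]=5, dp[10]=2, dp[11]=3
Minimum coins for 11 = 3


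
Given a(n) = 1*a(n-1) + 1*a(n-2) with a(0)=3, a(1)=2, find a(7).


Build bottom-up:
...a(5)=19, a(6)=31, a(7)=1*31+1*19=50


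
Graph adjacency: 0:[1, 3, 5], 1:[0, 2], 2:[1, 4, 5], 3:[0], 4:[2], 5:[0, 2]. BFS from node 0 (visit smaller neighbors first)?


BFS queue: start with [0]
Visit order: [0, 1, 3, 5, 2, 4]


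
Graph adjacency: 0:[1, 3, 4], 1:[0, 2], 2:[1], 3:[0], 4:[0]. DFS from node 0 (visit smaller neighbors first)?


DFS stack-based: start with [0]
Visit order: [0, 1, 2, 3, 4]


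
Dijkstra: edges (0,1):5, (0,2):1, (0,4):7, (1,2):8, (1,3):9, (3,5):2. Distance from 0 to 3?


Dijkstra from 0:
Distances: {0: 0, 1: 5, 2: 1, 3: 14, 4: 7, 5: 16}
Shortest distance to 3 = 14, path = [0, 1, 3]


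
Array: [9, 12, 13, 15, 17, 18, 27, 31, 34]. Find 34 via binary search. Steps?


Search for 34:
[0,8] mid=4 arr[4]=17
[5,8] mid=6 arr[6]=27
[7,8] mid=7 arr[7]=31
[8,8] mid=8 arr[8]=34
Total: 4 comparisons


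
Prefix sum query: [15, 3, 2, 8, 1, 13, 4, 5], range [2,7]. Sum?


Prefix sums: [0, 15, 18, 20, 28, 29, 42, 46, 51]
Sum[2..7] = prefix[8] - prefix[2] = 51 - 18 = 33


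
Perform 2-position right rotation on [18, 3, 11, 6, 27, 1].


Right rotate by 2: [27, 1, 18, 3, 11, 6]


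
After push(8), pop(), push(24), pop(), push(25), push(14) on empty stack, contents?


push(8) -> [8]
pop() returns 8 -> []
push(24) -> [24]
pop() returns 24 -> []
push(25) -> [25]
push(14) -> [25, 14]
Final stack (bottom to top): [25, 14]


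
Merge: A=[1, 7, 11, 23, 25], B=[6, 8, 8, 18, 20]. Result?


Compare heads, take smaller each step.
Merged: [1, 6, 7, 8, 8, 11, 18, 20, 23, 25]


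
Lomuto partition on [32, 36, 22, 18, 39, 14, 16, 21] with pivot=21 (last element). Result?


Elements <= 21 go left of pivot.
Result: [18, 14, 16, 21, 39, 36, 22, 32], pivot at index 3


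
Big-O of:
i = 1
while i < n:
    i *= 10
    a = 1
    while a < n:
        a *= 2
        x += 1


Per nesting level: O(log n) * O(log n) = O((log n)^2)
Complexity: O((log n)^2)


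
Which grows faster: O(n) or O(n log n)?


linear grows slower than linearithmic
O(n) is asymptotically smaller; O(n log n) grows faster


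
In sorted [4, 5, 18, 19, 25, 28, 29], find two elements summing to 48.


Two pointers: lo=0, hi=6
Found pair: (19, 29) summing to 48


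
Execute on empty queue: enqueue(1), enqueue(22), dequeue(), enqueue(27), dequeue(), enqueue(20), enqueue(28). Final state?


enqueue(1) -> [1]
enqueue(22) -> [1, 22]
dequeue() returns 1 -> [22]
enqueue(27) -> [22, 27]
dequeue() returns 22 -> [27]
enqueue(20) -> [27, 20]
enqueue(28) -> [27, 20, 28]
Final queue (front to back): [27, 20, 28]


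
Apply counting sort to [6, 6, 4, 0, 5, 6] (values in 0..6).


Count array: [1, 0, 0, 0, 1, 1, 3]
Reconstruct: [0, 4, 5, 6, 6, 6]


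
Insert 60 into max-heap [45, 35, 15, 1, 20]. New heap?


Append 60: [45, 35, 15, 1, 20, 60]
Bubble up: swap idx 5(60) with idx 2(15); swap idx 2(60) with idx 0(45)
Result: [60, 35, 45, 1, 20, 15]


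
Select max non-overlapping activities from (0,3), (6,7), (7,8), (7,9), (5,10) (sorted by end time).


Greedy: pick earliest-ending, then skip overlaps.
Selected (3 activities): [(0, 3), (6, 7), (7, 8)]


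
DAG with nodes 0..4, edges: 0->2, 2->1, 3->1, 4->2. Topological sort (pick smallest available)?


Kahn's algorithm, process smallest node first
Order: [0, 3, 4, 2, 1]


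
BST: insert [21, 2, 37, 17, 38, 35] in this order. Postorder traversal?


Root = 21; build tree by BST insertion.
Postorder traversal: [17, 2, 35, 38, 37, 21]


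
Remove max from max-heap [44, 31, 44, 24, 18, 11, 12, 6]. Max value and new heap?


Max = 44
Replace root with last, heapify down
Resulting heap: [44, 31, 12, 24, 18, 11, 6]


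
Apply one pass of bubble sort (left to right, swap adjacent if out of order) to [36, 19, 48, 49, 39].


After one pass: [19, 36, 48, 39, 49]


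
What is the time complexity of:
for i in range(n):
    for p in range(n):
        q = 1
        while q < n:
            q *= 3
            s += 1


Per nesting level: O(n) * O(n) * O(log n) = O(n^2 log n)
Complexity: O(n^2 log n)


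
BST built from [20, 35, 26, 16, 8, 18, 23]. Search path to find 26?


BST root = 20
Search for 26: compare at each node
Path: [20, 35, 26]


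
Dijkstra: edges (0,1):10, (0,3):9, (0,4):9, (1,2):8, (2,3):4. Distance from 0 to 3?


Dijkstra from 0:
Distances: {0: 0, 1: 10, 2: 13, 3: 9, 4: 9}
Shortest distance to 3 = 9, path = [0, 3]


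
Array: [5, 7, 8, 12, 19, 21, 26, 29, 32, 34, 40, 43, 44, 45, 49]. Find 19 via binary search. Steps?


Search for 19:
[0,14] mid=7 arr[7]=29
[0,6] mid=3 arr[3]=12
[4,6] mid=5 arr[5]=21
[4,4] mid=4 arr[4]=19
Total: 4 comparisons


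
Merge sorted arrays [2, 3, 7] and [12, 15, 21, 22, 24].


Compare heads, take smaller each step.
Merged: [2, 3, 7, 12, 15, 21, 22, 24]


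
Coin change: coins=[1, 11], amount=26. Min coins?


dp[0]=0; dp[i]=1+min(dp[i-c] for c in coins)
...dp[21]=11, dp[22]=2, dp[23]=3, dp[24]=4, dp[25]=5, dp[26]=6
Minimum coins for 26 = 6


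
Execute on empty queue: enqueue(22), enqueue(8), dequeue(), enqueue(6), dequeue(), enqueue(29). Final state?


enqueue(22) -> [22]
enqueue(8) -> [22, 8]
dequeue() returns 22 -> [8]
enqueue(6) -> [8, 6]
dequeue() returns 8 -> [6]
enqueue(29) -> [6, 29]
Final queue (front to back): [6, 29]


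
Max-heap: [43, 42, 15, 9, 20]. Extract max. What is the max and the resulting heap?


Max = 43
Replace root with last, heapify down
Resulting heap: [42, 20, 15, 9]


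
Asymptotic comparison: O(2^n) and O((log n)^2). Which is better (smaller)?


polylogarithmic grows slower than exponential
O((log n)^2) is asymptotically smaller; O(2^n) grows faster


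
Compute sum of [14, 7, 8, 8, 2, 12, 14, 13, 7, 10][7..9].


Prefix sums: [0, 14, 21, 29, 37, 39, 51, 65, 78, 85, 95]
Sum[7..9] = prefix[10] - prefix[7] = 95 - 65 = 30


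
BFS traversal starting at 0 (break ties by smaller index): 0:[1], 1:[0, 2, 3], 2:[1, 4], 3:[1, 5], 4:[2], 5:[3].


BFS queue: start with [0]
Visit order: [0, 1, 2, 3, 4, 5]


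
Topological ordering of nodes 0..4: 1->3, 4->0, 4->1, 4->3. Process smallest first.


Kahn's algorithm, process smallest node first
Order: [2, 4, 0, 1, 3]


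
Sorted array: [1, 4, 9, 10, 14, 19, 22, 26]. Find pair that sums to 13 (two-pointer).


Two pointers: lo=0, hi=7
Found pair: (4, 9) summing to 13


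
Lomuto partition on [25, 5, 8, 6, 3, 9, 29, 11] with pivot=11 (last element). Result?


Elements <= 11 go left of pivot.
Result: [5, 8, 6, 3, 9, 11, 29, 25], pivot at index 5


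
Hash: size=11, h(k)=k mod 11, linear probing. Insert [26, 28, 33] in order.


Insertions: 26->slot 4; 28->slot 6; 33->slot 0
Table: [33, None, None, None, 26, None, 28, None, None, None, None]


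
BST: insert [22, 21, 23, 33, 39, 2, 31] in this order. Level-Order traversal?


Root = 22; build tree by BST insertion.
Level-Order traversal: [22, 21, 23, 2, 33, 31, 39]


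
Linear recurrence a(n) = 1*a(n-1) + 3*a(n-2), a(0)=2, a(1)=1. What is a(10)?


Build bottom-up:
...a(8)=799, a(9)=1810, a(10)=1*1810+3*799=4207


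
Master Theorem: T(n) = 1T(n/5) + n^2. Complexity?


a=1, b=5, c=2. log_5(1)=0 < c=2. Case 3: O(n^c) = O(n^2)
Complexity: O(n^2)


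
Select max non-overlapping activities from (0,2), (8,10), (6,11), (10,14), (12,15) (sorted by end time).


Greedy: pick earliest-ending, then skip overlaps.
Selected (3 activities): [(0, 2), (8, 10), (10, 14)]


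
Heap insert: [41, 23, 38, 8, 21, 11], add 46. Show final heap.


Append 46: [41, 23, 38, 8, 21, 11, 46]
Bubble up: swap idx 6(46) with idx 2(38); swap idx 2(46) with idx 0(41)
Result: [46, 23, 41, 8, 21, 11, 38]


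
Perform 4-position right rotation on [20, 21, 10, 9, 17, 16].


Right rotate by 4: [10, 9, 17, 16, 20, 21]


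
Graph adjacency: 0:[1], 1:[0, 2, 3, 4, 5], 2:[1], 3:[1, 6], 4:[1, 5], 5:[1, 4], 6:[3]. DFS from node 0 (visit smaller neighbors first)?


DFS stack-based: start with [0]
Visit order: [0, 1, 2, 3, 6, 4, 5]


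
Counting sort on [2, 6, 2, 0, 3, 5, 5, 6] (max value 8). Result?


Count array: [1, 0, 2, 1, 0, 2, 2, 0, 0]
Reconstruct: [0, 2, 2, 3, 5, 5, 6, 6]


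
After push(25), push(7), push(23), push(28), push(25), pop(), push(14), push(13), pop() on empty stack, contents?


push(25) -> [25]
push(7) -> [25, 7]
push(23) -> [25, 7, 23]
push(28) -> [25, 7, 23, 28]
push(25) -> [25, 7, 23, 28, 25]
pop() returns 25 -> [25, 7, 23, 28]
push(14) -> [25, 7, 23, 28, 14]
push(13) -> [25, 7, 23, 28, 14, 13]
pop() returns 13 -> [25, 7, 23, 28, 14]
Final stack (bottom to top): [25, 7, 23, 28, 14]


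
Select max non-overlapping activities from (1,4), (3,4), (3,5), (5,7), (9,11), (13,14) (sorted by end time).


Greedy: pick earliest-ending, then skip overlaps.
Selected (4 activities): [(1, 4), (5, 7), (9, 11), (13, 14)]


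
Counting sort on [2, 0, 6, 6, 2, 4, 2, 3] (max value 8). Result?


Count array: [1, 0, 3, 1, 1, 0, 2, 0, 0]
Reconstruct: [0, 2, 2, 2, 3, 4, 6, 6]


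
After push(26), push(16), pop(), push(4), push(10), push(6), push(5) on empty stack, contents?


push(26) -> [26]
push(16) -> [26, 16]
pop() returns 16 -> [26]
push(4) -> [26, 4]
push(10) -> [26, 4, 10]
push(6) -> [26, 4, 10, 6]
push(5) -> [26, 4, 10, 6, 5]
Final stack (bottom to top): [26, 4, 10, 6, 5]


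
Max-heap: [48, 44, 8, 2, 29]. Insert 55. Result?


Append 55: [48, 44, 8, 2, 29, 55]
Bubble up: swap idx 5(55) with idx 2(8); swap idx 2(55) with idx 0(48)
Result: [55, 44, 48, 2, 29, 8]


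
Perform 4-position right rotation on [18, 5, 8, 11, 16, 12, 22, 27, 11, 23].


Right rotate by 4: [22, 27, 11, 23, 18, 5, 8, 11, 16, 12]


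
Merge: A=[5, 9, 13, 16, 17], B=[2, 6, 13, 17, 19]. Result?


Compare heads, take smaller each step.
Merged: [2, 5, 6, 9, 13, 13, 16, 17, 17, 19]


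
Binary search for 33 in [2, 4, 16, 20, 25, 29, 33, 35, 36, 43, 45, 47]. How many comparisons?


Search for 33:
[0,11] mid=5 arr[5]=29
[6,11] mid=8 arr[8]=36
[6,7] mid=6 arr[6]=33
Total: 3 comparisons


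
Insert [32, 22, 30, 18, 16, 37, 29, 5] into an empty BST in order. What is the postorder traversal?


Root = 32; build tree by BST insertion.
Postorder traversal: [5, 16, 18, 29, 30, 22, 37, 32]


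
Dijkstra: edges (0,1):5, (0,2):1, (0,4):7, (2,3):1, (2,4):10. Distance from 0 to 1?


Dijkstra from 0:
Distances: {0: 0, 1: 5, 2: 1, 3: 2, 4: 7}
Shortest distance to 1 = 5, path = [0, 1]


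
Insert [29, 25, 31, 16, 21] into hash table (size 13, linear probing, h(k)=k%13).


Insertions: 29->slot 3; 25->slot 12; 31->slot 5; 16->slot 4; 21->slot 8
Table: [None, None, None, 29, 16, 31, None, None, 21, None, None, None, 25]


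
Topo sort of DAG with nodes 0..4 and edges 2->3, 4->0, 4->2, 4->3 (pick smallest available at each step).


Kahn's algorithm, process smallest node first
Order: [1, 4, 0, 2, 3]


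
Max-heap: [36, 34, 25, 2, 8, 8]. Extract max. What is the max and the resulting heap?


Max = 36
Replace root with last, heapify down
Resulting heap: [34, 8, 25, 2, 8]


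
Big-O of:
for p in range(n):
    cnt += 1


Per nesting level: O(n) = O(n)
Complexity: O(n)


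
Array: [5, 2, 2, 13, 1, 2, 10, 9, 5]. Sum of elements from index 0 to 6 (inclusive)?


Prefix sums: [0, 5, 7, 9, 22, 23, 25, 35, 44, 49]
Sum[0..6] = prefix[7] - prefix[0] = 35 - 0 = 35


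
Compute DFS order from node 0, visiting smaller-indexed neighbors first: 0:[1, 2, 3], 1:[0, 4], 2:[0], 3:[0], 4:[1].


DFS stack-based: start with [0]
Visit order: [0, 1, 4, 2, 3]


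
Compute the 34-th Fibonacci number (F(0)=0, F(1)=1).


F(n)=F(n-1)+F(n-2)
...F(32)=2178309, F(33)=3524578, F(34)=5702887


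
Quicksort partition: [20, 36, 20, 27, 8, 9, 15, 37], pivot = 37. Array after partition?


Elements <= 37 go left of pivot.
Result: [20, 36, 20, 27, 8, 9, 15, 37], pivot at index 7


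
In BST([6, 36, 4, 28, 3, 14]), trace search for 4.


BST root = 6
Search for 4: compare at each node
Path: [6, 4]


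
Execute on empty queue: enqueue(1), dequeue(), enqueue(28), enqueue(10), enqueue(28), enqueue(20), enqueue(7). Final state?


enqueue(1) -> [1]
dequeue() returns 1 -> []
enqueue(28) -> [28]
enqueue(10) -> [28, 10]
enqueue(28) -> [28, 10, 28]
enqueue(20) -> [28, 10, 28, 20]
enqueue(7) -> [28, 10, 28, 20, 7]
Final queue (front to back): [28, 10, 28, 20, 7]


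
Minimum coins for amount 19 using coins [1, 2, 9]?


dp[0]=0; dp[i]=1+min(dp[i-c] for c in coins)
...dp[14]=4, dp[15]=4, dp[16]=5, dp[17]=5, dp[18]=2, dp[19]=3
Minimum coins for 19 = 3


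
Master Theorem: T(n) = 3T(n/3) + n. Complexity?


a=3, b=3, c=1. log_3(3)=1 = c=1. Case 2: O(n^c log n) = O(n log n)
Complexity: O(n log n)


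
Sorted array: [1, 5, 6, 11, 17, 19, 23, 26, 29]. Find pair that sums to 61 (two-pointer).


Two pointers: lo=0, hi=8
No pair sums to 61


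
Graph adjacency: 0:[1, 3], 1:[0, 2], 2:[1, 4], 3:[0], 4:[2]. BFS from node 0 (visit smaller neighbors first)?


BFS queue: start with [0]
Visit order: [0, 1, 3, 2, 4]


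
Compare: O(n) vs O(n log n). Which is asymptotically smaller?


linear grows slower than linearithmic
O(n) is asymptotically smaller; O(n log n) grows faster


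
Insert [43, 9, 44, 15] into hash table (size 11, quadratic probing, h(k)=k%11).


Insertions: 43->slot 10; 9->slot 9; 44->slot 0; 15->slot 4
Table: [44, None, None, None, 15, None, None, None, None, 9, 43]


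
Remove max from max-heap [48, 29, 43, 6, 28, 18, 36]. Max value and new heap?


Max = 48
Replace root with last, heapify down
Resulting heap: [43, 29, 36, 6, 28, 18]


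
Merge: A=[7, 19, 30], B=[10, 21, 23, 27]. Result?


Compare heads, take smaller each step.
Merged: [7, 10, 19, 21, 23, 27, 30]


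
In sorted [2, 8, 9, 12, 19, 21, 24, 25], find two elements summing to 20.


Two pointers: lo=0, hi=7
Found pair: (8, 12) summing to 20


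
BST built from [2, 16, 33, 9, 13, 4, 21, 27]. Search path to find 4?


BST root = 2
Search for 4: compare at each node
Path: [2, 16, 9, 4]


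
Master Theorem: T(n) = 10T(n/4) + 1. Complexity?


a=10, b=4, c=0. log_4(10)=1.661 > c=0. Case 1: O(n^log_b(a)) = O(n^1.661)
Complexity: O(n^1.661)


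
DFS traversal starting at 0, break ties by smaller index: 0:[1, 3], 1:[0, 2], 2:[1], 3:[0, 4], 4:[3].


DFS stack-based: start with [0]
Visit order: [0, 1, 2, 3, 4]


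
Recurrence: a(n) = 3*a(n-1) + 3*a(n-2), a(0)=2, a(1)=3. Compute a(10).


Build bottom-up:
...a(8)=42687, a(9)=161838, a(10)=3*161838+3*42687=613575
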